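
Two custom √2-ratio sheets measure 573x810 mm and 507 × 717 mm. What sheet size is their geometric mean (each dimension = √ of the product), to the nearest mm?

539 × 762 mm

Short side: √(573 · 507) = √290511 ≈ 539.0 → 539 mm
Long side: √(810 · 717) = √580770 ≈ 762.1 → 762 mm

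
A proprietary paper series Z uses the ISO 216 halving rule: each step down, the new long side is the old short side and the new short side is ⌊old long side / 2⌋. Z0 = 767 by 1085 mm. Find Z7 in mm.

Z1 = 542 × 767 mm (from Z0 by 1 halving).
Z2: ⌊767/2⌋ × 542 = 383 × 542 mm
Z3: ⌊542/2⌋ × 383 = 271 × 383 mm
Z4: ⌊383/2⌋ × 271 = 191 × 271 mm
Z5: ⌊271/2⌋ × 191 = 135 × 191 mm
Z6: ⌊191/2⌋ × 135 = 95 × 135 mm
Z7: ⌊135/2⌋ × 95 = 67 × 95 mm

67 × 95 mm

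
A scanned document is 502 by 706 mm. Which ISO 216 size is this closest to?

B2 (500 × 707 mm)

Aspect ratio 706/502 ≈ 1.406 — close to the ISO √2 ≈ 1.414.
In the B-series (B0 = 1000 × 1414 mm): B2 = 500 × 707 mm.
Off by 3 mm total — nearest standard size.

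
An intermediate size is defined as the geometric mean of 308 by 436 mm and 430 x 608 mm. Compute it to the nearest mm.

Short side: √(308 · 430) = √132440 ≈ 363.9 → 364 mm
Long side: √(436 · 608) = √265088 ≈ 514.9 → 515 mm

364 × 515 mm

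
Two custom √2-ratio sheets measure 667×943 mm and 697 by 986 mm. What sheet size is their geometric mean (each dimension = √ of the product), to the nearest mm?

682 × 964 mm

Short side: √(667 · 697) = √464899 ≈ 681.8 → 682 mm
Long side: √(943 · 986) = √929798 ≈ 964.3 → 964 mm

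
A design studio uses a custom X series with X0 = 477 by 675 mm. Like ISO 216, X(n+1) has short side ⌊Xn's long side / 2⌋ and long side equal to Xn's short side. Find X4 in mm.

X1: ⌊675/2⌋ × 477 = 337 × 477 mm
X2: ⌊477/2⌋ × 337 = 238 × 337 mm
X3: ⌊337/2⌋ × 238 = 168 × 238 mm
X4: ⌊238/2⌋ × 168 = 119 × 168 mm

119 × 168 mm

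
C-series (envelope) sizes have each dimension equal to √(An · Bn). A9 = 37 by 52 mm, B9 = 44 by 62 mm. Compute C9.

40 × 57 mm

Short side: √(37 · 44) = √1628 ≈ 40.3 → 40 mm
Long side: √(52 · 62) = √3224 ≈ 56.8 → 57 mm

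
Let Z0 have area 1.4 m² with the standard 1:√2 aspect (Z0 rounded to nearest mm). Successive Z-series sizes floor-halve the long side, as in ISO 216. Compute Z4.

Let Z0's short side be w mm. w · w√2 = 1.4 m² = 1,400,000 mm², so w ≈ 995.0 mm and w√2 ≈ 1407.1 mm → Z0 = 995 × 1407 mm.
Z1: ⌊1407/2⌋ × 995 = 703 × 995 mm
Z2: ⌊995/2⌋ × 703 = 497 × 703 mm
Z3: ⌊703/2⌋ × 497 = 351 × 497 mm
Z4: ⌊497/2⌋ × 351 = 248 × 351 mm

248 × 351 mm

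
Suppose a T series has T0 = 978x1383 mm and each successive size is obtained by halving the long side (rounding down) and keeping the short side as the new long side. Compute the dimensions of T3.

T1: ⌊1383/2⌋ × 978 = 691 × 978 mm
T2: ⌊978/2⌋ × 691 = 489 × 691 mm
T3: ⌊691/2⌋ × 489 = 345 × 489 mm

345 × 489 mm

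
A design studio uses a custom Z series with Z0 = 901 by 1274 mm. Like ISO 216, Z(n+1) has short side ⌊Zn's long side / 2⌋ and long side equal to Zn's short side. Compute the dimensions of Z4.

Z1: ⌊1274/2⌋ × 901 = 637 × 901 mm
Z2: ⌊901/2⌋ × 637 = 450 × 637 mm
Z3: ⌊637/2⌋ × 450 = 318 × 450 mm
Z4: ⌊450/2⌋ × 318 = 225 × 318 mm

225 × 318 mm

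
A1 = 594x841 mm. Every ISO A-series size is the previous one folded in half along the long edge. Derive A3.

A2: ⌊841/2⌋ × 594 = 420 × 594 mm
A3: ⌊594/2⌋ × 420 = 297 × 420 mm

297 × 420 mm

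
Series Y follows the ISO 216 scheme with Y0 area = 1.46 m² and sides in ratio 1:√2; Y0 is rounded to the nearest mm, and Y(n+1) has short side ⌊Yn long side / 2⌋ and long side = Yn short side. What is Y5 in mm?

Let Y0's short side be w mm. w · w√2 = 1.46 m² = 1,460,000 mm², so w ≈ 1016.1 mm and w√2 ≈ 1436.9 mm → Y0 = 1016 × 1437 mm.
Y1: ⌊1437/2⌋ × 1016 = 718 × 1016 mm
Y2: ⌊1016/2⌋ × 718 = 508 × 718 mm
Y3: ⌊718/2⌋ × 508 = 359 × 508 mm
Y4: ⌊508/2⌋ × 359 = 254 × 359 mm
Y5: ⌊359/2⌋ × 254 = 179 × 254 mm

179 × 254 mm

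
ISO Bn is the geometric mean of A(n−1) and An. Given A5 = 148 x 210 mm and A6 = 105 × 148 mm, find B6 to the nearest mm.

Short side: √(148 · 105) = √15540 ≈ 124.7 → 125 mm
Long side: √(210 · 148) = √31080 ≈ 176.3 → 176 mm

125 × 176 mm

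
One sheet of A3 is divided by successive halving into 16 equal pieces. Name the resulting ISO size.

A7

16 = 2^4, so 4 halving steps.
A3 → A4 → … → A7 after 4 steps.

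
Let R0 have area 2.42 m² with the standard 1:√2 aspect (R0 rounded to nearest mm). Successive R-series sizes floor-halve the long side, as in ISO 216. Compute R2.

654 × 925 mm

Let R0's short side be w mm. w · w√2 = 2.42 m² = 2,420,000 mm², so w ≈ 1308.1 mm and w√2 ≈ 1850.0 mm → R0 = 1308 × 1850 mm.
R1: ⌊1850/2⌋ × 1308 = 925 × 1308 mm
R2: ⌊1308/2⌋ × 925 = 654 × 925 mm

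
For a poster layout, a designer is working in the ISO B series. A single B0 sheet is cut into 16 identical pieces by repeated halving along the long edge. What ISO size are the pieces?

B4

16 = 2^4, so 4 halving steps.
B0 → B1 → … → B4 after 4 steps.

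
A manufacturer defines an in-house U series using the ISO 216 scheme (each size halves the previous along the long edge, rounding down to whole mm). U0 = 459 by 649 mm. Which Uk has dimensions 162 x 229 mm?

U3

U0: 459 × 649 mm
U1: 324 × 459 mm
U2: 229 × 324 mm
U3: 162 × 229 mm
U4: 114 × 162 mm
→ matches U3.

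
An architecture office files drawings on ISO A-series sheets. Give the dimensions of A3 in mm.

297 × 420 mm

A0 = 841 × 1189 mm (A0 has area 1 m², aspect 1:√2).
A1: ⌊1189/2⌋ × 841 = 594 × 841 mm
A2: ⌊841/2⌋ × 594 = 420 × 594 mm
A3: ⌊594/2⌋ × 420 = 297 × 420 mm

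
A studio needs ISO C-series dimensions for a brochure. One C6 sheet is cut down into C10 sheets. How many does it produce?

Each ISO step halves the sheet: 1 × C6 → 2 × C7 → 4 × C8 → 8 × C9 → …
From C6 to C10 is 4 halving steps: 2^4 = 16.

16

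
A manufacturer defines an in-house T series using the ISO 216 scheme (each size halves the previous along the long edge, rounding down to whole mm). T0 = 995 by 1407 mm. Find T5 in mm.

175 × 248 mm

T1: ⌊1407/2⌋ × 995 = 703 × 995 mm
T2: ⌊995/2⌋ × 703 = 497 × 703 mm
T3: ⌊703/2⌋ × 497 = 351 × 497 mm
T4: ⌊497/2⌋ × 351 = 248 × 351 mm
T5: ⌊351/2⌋ × 248 = 175 × 248 mm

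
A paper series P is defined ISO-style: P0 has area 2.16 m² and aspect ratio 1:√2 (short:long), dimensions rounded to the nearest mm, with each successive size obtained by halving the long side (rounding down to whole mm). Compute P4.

Let P0's short side be w mm. w · w√2 = 2.16 m² = 2,160,000 mm², so w ≈ 1235.9 mm and w√2 ≈ 1747.8 mm → P0 = 1236 × 1748 mm.
P1: ⌊1748/2⌋ × 1236 = 874 × 1236 mm
P2: ⌊1236/2⌋ × 874 = 618 × 874 mm
P3: ⌊874/2⌋ × 618 = 437 × 618 mm
P4: ⌊618/2⌋ × 437 = 309 × 437 mm

309 × 437 mm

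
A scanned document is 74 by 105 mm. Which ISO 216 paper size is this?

A7 (74 × 105 mm)

Aspect ratio 105/74 ≈ 1.419 — close to the ISO √2 ≈ 1.414.
In the A-series (A0 area = 1 m²): A7 = 74 × 105 mm.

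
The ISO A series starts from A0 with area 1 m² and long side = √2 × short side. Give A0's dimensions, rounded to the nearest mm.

841 × 1189 mm

Let the short side be w mm. Then the long side is w√2 and w · w√2 = 10⁶ mm².
w² = 10⁶/√2, so w = 1000 / 2^(1/4) ≈ 840.9 mm; long side = 1000 · 2^(1/4) ≈ 1189.2 mm.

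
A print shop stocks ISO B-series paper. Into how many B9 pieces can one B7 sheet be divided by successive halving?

4

B7 = 88 × 125 mm; B9 = 44 × 62 mm.
Each halving step doubles the count; 2 steps from B7 to B9.
2^2 = 4.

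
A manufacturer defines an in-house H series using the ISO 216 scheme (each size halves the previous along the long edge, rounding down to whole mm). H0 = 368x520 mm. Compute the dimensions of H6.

46 × 65 mm

H1 = 260 × 368 mm (from H0 by 1 halving).
H2: ⌊368/2⌋ × 260 = 184 × 260 mm
H3: ⌊260/2⌋ × 184 = 130 × 184 mm
H4: ⌊184/2⌋ × 130 = 92 × 130 mm
H5: ⌊130/2⌋ × 92 = 65 × 92 mm
H6: ⌊92/2⌋ × 65 = 46 × 65 mm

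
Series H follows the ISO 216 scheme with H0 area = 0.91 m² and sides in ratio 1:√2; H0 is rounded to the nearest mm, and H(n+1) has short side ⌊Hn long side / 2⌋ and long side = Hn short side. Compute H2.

Let H0's short side be w mm. w · w√2 = 0.91 m² = 910,000 mm², so w ≈ 802.2 mm and w√2 ≈ 1134.4 mm → H0 = 802 × 1134 mm.
H1: ⌊1134/2⌋ × 802 = 567 × 802 mm
H2: ⌊802/2⌋ × 567 = 401 × 567 mm

401 × 567 mm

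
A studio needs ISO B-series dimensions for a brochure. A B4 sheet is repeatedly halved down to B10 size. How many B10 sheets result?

64

Each ISO step halves the sheet: 1 × B4 → 2 × B5 → 4 × B6 → 8 × B7 → …
From B4 to B10 is 6 halving steps: 2^6 = 64.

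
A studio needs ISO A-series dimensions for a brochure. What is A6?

105 × 148 mm

A0 = 841 × 1189 mm (A0 has area 1 m², aspect 1:√2).
A1: ⌊1189/2⌋ × 841 = 594 × 841 mm
A2: ⌊841/2⌋ × 594 = 420 × 594 mm
A3: ⌊594/2⌋ × 420 = 297 × 420 mm
A4: ⌊420/2⌋ × 297 = 210 × 297 mm
A5: ⌊297/2⌋ × 210 = 148 × 210 mm
A6: ⌊210/2⌋ × 148 = 105 × 148 mm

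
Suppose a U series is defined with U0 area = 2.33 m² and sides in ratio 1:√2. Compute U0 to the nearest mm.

1284 × 1815 mm

Let the short side be w mm. Then w · w√2 = 2.33 m² = 2,330,000 mm².
w² = 2,330,000/√2, so w ≈ 1283.6 mm; long side = w√2 ≈ 1815.2 mm.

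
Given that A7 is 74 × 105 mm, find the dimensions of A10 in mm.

A8: ⌊105/2⌋ × 74 = 52 × 74 mm
A9: ⌊74/2⌋ × 52 = 37 × 52 mm
A10: ⌊52/2⌋ × 37 = 26 × 37 mm

26 × 37 mm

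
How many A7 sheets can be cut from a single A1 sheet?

64

Each ISO step halves the sheet: 1 × A1 → 2 × A2 → 4 × A3 → 8 × A4 → …
From A1 to A7 is 6 halving steps: 2^6 = 64.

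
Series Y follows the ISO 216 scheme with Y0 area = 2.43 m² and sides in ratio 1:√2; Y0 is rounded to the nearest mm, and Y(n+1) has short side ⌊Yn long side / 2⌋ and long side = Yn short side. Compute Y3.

463 × 655 mm

Let Y0's short side be w mm. w · w√2 = 2.43 m² = 2,430,000 mm², so w ≈ 1310.8 mm and w√2 ≈ 1853.8 mm → Y0 = 1311 × 1854 mm.
Y1: ⌊1854/2⌋ × 1311 = 927 × 1311 mm
Y2: ⌊1311/2⌋ × 927 = 655 × 927 mm
Y3: ⌊927/2⌋ × 655 = 463 × 655 mm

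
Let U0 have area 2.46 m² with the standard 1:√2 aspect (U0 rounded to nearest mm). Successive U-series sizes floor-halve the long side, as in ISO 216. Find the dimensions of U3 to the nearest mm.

Let U0's short side be w mm. w · w√2 = 2.46 m² = 2,460,000 mm², so w ≈ 1318.9 mm and w√2 ≈ 1865.2 mm → U0 = 1319 × 1865 mm.
U1: ⌊1865/2⌋ × 1319 = 932 × 1319 mm
U2: ⌊1319/2⌋ × 932 = 659 × 932 mm
U3: ⌊932/2⌋ × 659 = 466 × 659 mm

466 × 659 mm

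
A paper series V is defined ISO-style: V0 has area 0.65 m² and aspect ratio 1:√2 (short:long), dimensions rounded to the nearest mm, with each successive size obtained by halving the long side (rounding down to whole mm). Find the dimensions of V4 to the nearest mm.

169 × 239 mm

Let V0's short side be w mm. w · w√2 = 0.65 m² = 650,000 mm², so w ≈ 678.0 mm and w√2 ≈ 958.8 mm → V0 = 678 × 959 mm.
V1: ⌊959/2⌋ × 678 = 479 × 678 mm
V2: ⌊678/2⌋ × 479 = 339 × 479 mm
V3: ⌊479/2⌋ × 339 = 239 × 339 mm
V4: ⌊339/2⌋ × 239 = 169 × 239 mm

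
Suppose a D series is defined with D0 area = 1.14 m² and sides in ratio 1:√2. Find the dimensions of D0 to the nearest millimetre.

898 × 1270 mm

Let the short side be w mm. Then w · w√2 = 1.14 m² = 1,140,000 mm².
w² = 1,140,000/√2, so w ≈ 897.8 mm; long side = w√2 ≈ 1269.7 mm.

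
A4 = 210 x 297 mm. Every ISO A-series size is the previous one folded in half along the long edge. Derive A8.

A5: ⌊297/2⌋ × 210 = 148 × 210 mm
A6: ⌊210/2⌋ × 148 = 105 × 148 mm
A7: ⌊148/2⌋ × 105 = 74 × 105 mm
A8: ⌊105/2⌋ × 74 = 52 × 74 mm

52 × 74 mm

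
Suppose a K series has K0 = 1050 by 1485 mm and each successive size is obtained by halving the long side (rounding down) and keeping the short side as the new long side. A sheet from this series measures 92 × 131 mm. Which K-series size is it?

K0: 1050 × 1485 mm
K1: 742 × 1050 mm
K2: 525 × 742 mm
K3: 371 × 525 mm
K4: 262 × 371 mm
K5: 185 × 262 mm
K6: 131 × 185 mm
K7: 92 × 131 mm
K8: 65 × 92 mm
→ matches K7.

K7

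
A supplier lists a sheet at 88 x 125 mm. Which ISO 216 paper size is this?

Aspect ratio 125/88 ≈ 1.420 — close to the ISO √2 ≈ 1.414.
In the B-series (B0 = 1000 × 1414 mm): B7 = 88 × 125 mm.

B7 (88 × 125 mm)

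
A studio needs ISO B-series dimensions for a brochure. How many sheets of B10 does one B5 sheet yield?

Each ISO step halves the sheet: 1 × B5 → 2 × B6 → 4 × B7 → 8 × B8 → …
From B5 to B10 is 5 halving steps: 2^5 = 32.

32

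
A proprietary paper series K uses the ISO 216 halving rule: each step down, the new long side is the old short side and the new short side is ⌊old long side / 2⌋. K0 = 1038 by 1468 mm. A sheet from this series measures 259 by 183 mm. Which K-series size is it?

K5

K0: 1038 × 1468 mm
K1: 734 × 1038 mm
K2: 519 × 734 mm
K3: 367 × 519 mm
K4: 259 × 367 mm
K5: 183 × 259 mm
K6: 129 × 183 mm
→ matches K5.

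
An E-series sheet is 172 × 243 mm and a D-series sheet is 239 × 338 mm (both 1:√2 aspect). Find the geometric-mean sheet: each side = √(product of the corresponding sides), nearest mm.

Short side: √(172 · 239) = √41108 ≈ 202.8 → 203 mm
Long side: √(243 · 338) = √82134 ≈ 286.6 → 287 mm

203 × 287 mm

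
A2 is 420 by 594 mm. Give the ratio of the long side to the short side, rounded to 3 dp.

594 / 420 = 1.414
Matches √2 ≈ 1.414 — the ISO 216 defining ratio.

1.414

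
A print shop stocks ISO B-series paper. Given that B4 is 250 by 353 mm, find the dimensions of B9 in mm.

B5: ⌊353/2⌋ × 250 = 176 × 250 mm
B6: ⌊250/2⌋ × 176 = 125 × 176 mm
B7: ⌊176/2⌋ × 125 = 88 × 125 mm
B8: ⌊125/2⌋ × 88 = 62 × 88 mm
B9: ⌊88/2⌋ × 62 = 44 × 62 mm

44 × 62 mm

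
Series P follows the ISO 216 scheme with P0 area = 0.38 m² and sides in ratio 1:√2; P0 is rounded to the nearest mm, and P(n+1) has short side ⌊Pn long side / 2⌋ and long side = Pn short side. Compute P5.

91 × 129 mm

Let P0's short side be w mm. w · w√2 = 0.38 m² = 380,000 mm², so w ≈ 518.4 mm and w√2 ≈ 733.1 mm → P0 = 518 × 733 mm.
P1: ⌊733/2⌋ × 518 = 366 × 518 mm
P2: ⌊518/2⌋ × 366 = 259 × 366 mm
P3: ⌊366/2⌋ × 259 = 183 × 259 mm
P4: ⌊259/2⌋ × 183 = 129 × 183 mm
P5: ⌊183/2⌋ × 129 = 91 × 129 mm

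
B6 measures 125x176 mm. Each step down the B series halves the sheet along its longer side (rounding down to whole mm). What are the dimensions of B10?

B7: ⌊176/2⌋ × 125 = 88 × 125 mm
B8: ⌊125/2⌋ × 88 = 62 × 88 mm
B9: ⌊88/2⌋ × 62 = 44 × 62 mm
B10: ⌊62/2⌋ × 44 = 31 × 44 mm

31 × 44 mm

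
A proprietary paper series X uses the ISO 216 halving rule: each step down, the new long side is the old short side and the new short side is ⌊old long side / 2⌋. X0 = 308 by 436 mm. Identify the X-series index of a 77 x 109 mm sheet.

X4

X0: 308 × 436 mm
X1: 218 × 308 mm
X2: 154 × 218 mm
X3: 109 × 154 mm
X4: 77 × 109 mm
X5: 54 × 77 mm
→ matches X4.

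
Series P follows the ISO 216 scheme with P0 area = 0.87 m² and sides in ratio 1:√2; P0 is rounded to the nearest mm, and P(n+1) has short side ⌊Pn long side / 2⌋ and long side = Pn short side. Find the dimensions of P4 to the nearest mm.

Let P0's short side be w mm. w · w√2 = 0.87 m² = 870,000 mm², so w ≈ 784.3 mm and w√2 ≈ 1109.2 mm → P0 = 784 × 1109 mm.
P1: ⌊1109/2⌋ × 784 = 554 × 784 mm
P2: ⌊784/2⌋ × 554 = 392 × 554 mm
P3: ⌊554/2⌋ × 392 = 277 × 392 mm
P4: ⌊392/2⌋ × 277 = 196 × 277 mm

196 × 277 mm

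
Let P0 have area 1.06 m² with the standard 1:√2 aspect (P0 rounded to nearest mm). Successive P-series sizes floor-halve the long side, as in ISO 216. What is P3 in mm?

306 × 433 mm

Let P0's short side be w mm. w · w√2 = 1.06 m² = 1,060,000 mm², so w ≈ 865.8 mm and w√2 ≈ 1224.4 mm → P0 = 866 × 1224 mm.
P1: ⌊1224/2⌋ × 866 = 612 × 866 mm
P2: ⌊866/2⌋ × 612 = 433 × 612 mm
P3: ⌊612/2⌋ × 433 = 306 × 433 mm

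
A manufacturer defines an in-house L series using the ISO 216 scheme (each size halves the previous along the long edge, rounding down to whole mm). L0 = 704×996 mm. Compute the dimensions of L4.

L1: ⌊996/2⌋ × 704 = 498 × 704 mm
L2: ⌊704/2⌋ × 498 = 352 × 498 mm
L3: ⌊498/2⌋ × 352 = 249 × 352 mm
L4: ⌊352/2⌋ × 249 = 176 × 249 mm

176 × 249 mm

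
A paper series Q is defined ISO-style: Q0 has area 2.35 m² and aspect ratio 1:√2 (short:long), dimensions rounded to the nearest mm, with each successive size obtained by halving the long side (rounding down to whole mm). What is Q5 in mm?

227 × 322 mm

Let Q0's short side be w mm. w · w√2 = 2.35 m² = 2,350,000 mm², so w ≈ 1289.1 mm and w√2 ≈ 1823.0 mm → Q0 = 1289 × 1823 mm.
Q1: ⌊1823/2⌋ × 1289 = 911 × 1289 mm
Q2: ⌊1289/2⌋ × 911 = 644 × 911 mm
Q3: ⌊911/2⌋ × 644 = 455 × 644 mm
Q4: ⌊644/2⌋ × 455 = 322 × 455 mm
Q5: ⌊455/2⌋ × 322 = 227 × 322 mm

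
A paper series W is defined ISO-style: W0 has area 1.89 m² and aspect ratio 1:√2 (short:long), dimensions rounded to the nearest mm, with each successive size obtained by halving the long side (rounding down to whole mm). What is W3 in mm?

408 × 578 mm

Let W0's short side be w mm. w · w√2 = 1.89 m² = 1,890,000 mm², so w ≈ 1156.0 mm and w√2 ≈ 1634.9 mm → W0 = 1156 × 1635 mm.
W1: ⌊1635/2⌋ × 1156 = 817 × 1156 mm
W2: ⌊1156/2⌋ × 817 = 578 × 817 mm
W3: ⌊817/2⌋ × 578 = 408 × 578 mm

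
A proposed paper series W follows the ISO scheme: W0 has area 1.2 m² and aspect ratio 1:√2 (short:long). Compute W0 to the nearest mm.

921 × 1303 mm

Let the short side be w mm. Then w · w√2 = 1.2 m² = 1,200,000 mm².
w² = 1,200,000/√2, so w ≈ 921.2 mm; long side = w√2 ≈ 1302.7 mm.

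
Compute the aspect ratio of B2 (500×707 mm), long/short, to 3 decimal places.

707 / 500 = 1.414
Matches √2 ≈ 1.414 — the ISO 216 defining ratio.

1.414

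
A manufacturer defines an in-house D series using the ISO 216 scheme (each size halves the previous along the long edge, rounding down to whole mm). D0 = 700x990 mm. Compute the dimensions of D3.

247 × 350 mm

D1: ⌊990/2⌋ × 700 = 495 × 700 mm
D2: ⌊700/2⌋ × 495 = 350 × 495 mm
D3: ⌊495/2⌋ × 350 = 247 × 350 mm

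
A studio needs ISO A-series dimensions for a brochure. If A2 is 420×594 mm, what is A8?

A3: ⌊594/2⌋ × 420 = 297 × 420 mm
A4: ⌊420/2⌋ × 297 = 210 × 297 mm
A5: ⌊297/2⌋ × 210 = 148 × 210 mm
A6: ⌊210/2⌋ × 148 = 105 × 148 mm
A7: ⌊148/2⌋ × 105 = 74 × 105 mm
A8: ⌊105/2⌋ × 74 = 52 × 74 mm

52 × 74 mm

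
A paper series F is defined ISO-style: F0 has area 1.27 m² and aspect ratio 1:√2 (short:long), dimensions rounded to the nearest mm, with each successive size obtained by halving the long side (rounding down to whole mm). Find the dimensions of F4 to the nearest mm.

Let F0's short side be w mm. w · w√2 = 1.27 m² = 1,270,000 mm², so w ≈ 947.6 mm and w√2 ≈ 1340.2 mm → F0 = 948 × 1340 mm.
F1: ⌊1340/2⌋ × 948 = 670 × 948 mm
F2: ⌊948/2⌋ × 670 = 474 × 670 mm
F3: ⌊670/2⌋ × 474 = 335 × 474 mm
F4: ⌊474/2⌋ × 335 = 237 × 335 mm

237 × 335 mm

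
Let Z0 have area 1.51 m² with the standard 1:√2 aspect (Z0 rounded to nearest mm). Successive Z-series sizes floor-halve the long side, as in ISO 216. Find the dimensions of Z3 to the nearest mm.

Let Z0's short side be w mm. w · w√2 = 1.51 m² = 1,510,000 mm², so w ≈ 1033.3 mm and w√2 ≈ 1461.3 mm → Z0 = 1033 × 1461 mm.
Z1: ⌊1461/2⌋ × 1033 = 730 × 1033 mm
Z2: ⌊1033/2⌋ × 730 = 516 × 730 mm
Z3: ⌊730/2⌋ × 516 = 365 × 516 mm

365 × 516 mm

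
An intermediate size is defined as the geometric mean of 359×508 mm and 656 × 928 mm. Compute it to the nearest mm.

485 × 687 mm

Short side: √(359 · 656) = √235504 ≈ 485.3 → 485 mm
Long side: √(508 · 928) = √471424 ≈ 686.6 → 687 mm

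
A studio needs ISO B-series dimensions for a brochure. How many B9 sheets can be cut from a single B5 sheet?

Each ISO step halves the sheet: 1 × B5 → 2 × B6 → 4 × B7 → 8 × B8 → …
From B5 to B9 is 4 halving steps: 2^4 = 16.

16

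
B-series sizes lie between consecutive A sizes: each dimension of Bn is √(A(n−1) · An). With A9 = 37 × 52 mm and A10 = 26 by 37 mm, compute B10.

Short side: √(37 · 26) = √962 ≈ 31.0 → 31 mm
Long side: √(52 · 37) = √1924 ≈ 43.9 → 44 mm

31 × 44 mm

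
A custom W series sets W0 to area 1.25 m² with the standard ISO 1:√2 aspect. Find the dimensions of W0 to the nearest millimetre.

Let the short side be w mm. Then w · w√2 = 1.25 m² = 1,250,000 mm².
w² = 1,250,000/√2, so w ≈ 940.2 mm; long side = w√2 ≈ 1329.6 mm.

940 × 1330 mm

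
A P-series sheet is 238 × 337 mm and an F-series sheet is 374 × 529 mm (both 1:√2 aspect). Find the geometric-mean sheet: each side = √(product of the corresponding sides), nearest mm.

298 × 422 mm

Short side: √(238 · 374) = √89012 ≈ 298.3 → 298 mm
Long side: √(337 · 529) = √178273 ≈ 422.2 → 422 mm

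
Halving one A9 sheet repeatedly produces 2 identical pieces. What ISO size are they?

2 = 2^1, so 1 halving step.
A9 → A10 → … → A10 after 1 step.

A10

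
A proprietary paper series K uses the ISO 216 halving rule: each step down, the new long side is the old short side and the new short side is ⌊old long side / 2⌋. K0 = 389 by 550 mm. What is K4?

97 × 137 mm

K1: ⌊550/2⌋ × 389 = 275 × 389 mm
K2: ⌊389/2⌋ × 275 = 194 × 275 mm
K3: ⌊275/2⌋ × 194 = 137 × 194 mm
K4: ⌊194/2⌋ × 137 = 97 × 137 mm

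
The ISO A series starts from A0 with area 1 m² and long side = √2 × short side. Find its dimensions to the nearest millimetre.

841 × 1189 mm

Let the short side be w mm. Then the long side is w√2 and w · w√2 = 10⁶ mm².
w² = 10⁶/√2, so w = 1000 / 2^(1/4) ≈ 840.9 mm; long side = 1000 · 2^(1/4) ≈ 1189.2 mm.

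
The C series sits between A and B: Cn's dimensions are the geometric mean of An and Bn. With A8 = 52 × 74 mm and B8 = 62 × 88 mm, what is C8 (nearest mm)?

57 × 81 mm

Short side: √(52 · 62) = √3224 ≈ 56.8 → 57 mm
Long side: √(74 · 88) = √6512 ≈ 80.7 → 81 mm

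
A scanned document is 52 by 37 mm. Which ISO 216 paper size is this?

A9 (37 × 52 mm)

Aspect ratio 52/37 ≈ 1.405 — close to the ISO √2 ≈ 1.414.
In the A-series (A0 area = 1 m²): A9 = 37 × 52 mm.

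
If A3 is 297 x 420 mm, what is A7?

A4: ⌊420/2⌋ × 297 = 210 × 297 mm
A5: ⌊297/2⌋ × 210 = 148 × 210 mm
A6: ⌊210/2⌋ × 148 = 105 × 148 mm
A7: ⌊148/2⌋ × 105 = 74 × 105 mm

74 × 105 mm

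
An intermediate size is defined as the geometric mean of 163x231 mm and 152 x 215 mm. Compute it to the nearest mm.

157 × 223 mm

Short side: √(163 · 152) = √24776 ≈ 157.4 → 157 mm
Long side: √(231 · 215) = √49665 ≈ 222.9 → 223 mm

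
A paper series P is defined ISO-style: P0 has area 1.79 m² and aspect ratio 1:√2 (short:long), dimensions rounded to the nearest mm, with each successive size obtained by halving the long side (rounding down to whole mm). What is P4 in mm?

Let P0's short side be w mm. w · w√2 = 1.79 m² = 1,790,000 mm², so w ≈ 1125.0 mm and w√2 ≈ 1591.1 mm → P0 = 1125 × 1591 mm.
P1: ⌊1591/2⌋ × 1125 = 795 × 1125 mm
P2: ⌊1125/2⌋ × 795 = 562 × 795 mm
P3: ⌊795/2⌋ × 562 = 397 × 562 mm
P4: ⌊562/2⌋ × 397 = 281 × 397 mm

281 × 397 mm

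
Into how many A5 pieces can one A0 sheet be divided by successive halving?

A0 = 841 × 1189 mm; A5 = 148 × 210 mm.
Each halving step doubles the count; 5 steps from A0 to A5.
2^5 = 32.

32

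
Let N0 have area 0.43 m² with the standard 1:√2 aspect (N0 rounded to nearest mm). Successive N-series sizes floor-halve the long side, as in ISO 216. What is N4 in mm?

137 × 195 mm

Let N0's short side be w mm. w · w√2 = 0.43 m² = 430,000 mm², so w ≈ 551.4 mm and w√2 ≈ 779.8 mm → N0 = 551 × 780 mm.
N1: ⌊780/2⌋ × 551 = 390 × 551 mm
N2: ⌊551/2⌋ × 390 = 275 × 390 mm
N3: ⌊390/2⌋ × 275 = 195 × 275 mm
N4: ⌊275/2⌋ × 195 = 137 × 195 mm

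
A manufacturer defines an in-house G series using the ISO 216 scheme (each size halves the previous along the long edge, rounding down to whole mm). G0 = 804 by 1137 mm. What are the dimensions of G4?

201 × 284 mm

G1: ⌊1137/2⌋ × 804 = 568 × 804 mm
G2: ⌊804/2⌋ × 568 = 402 × 568 mm
G3: ⌊568/2⌋ × 402 = 284 × 402 mm
G4: ⌊402/2⌋ × 284 = 201 × 284 mm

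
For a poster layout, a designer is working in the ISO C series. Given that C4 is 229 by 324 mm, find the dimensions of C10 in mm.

28 × 40 mm

C5: ⌊324/2⌋ × 229 = 162 × 229 mm
C6: ⌊229/2⌋ × 162 = 114 × 162 mm
C7: ⌊162/2⌋ × 114 = 81 × 114 mm
C8: ⌊114/2⌋ × 81 = 57 × 81 mm
C9: ⌊81/2⌋ × 57 = 40 × 57 mm
C10: ⌊57/2⌋ × 40 = 28 × 40 mm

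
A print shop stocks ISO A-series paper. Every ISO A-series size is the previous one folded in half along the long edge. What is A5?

148 × 210 mm

A0 = 841 × 1189 mm (A0 has area 1 m², aspect 1:√2).
A1: ⌊1189/2⌋ × 841 = 594 × 841 mm
A2: ⌊841/2⌋ × 594 = 420 × 594 mm
A3: ⌊594/2⌋ × 420 = 297 × 420 mm
A4: ⌊420/2⌋ × 297 = 210 × 297 mm
A5: ⌊297/2⌋ × 210 = 148 × 210 mm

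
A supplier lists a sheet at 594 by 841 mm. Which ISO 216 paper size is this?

Aspect ratio 841/594 ≈ 1.416 — close to the ISO √2 ≈ 1.414.
In the A-series (A0 area = 1 m²): A1 = 594 × 841 mm.

A1 (594 × 841 mm)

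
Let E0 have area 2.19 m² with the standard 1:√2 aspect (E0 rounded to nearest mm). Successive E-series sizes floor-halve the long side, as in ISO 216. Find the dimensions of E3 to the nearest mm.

Let E0's short side be w mm. w · w√2 = 2.19 m² = 2,190,000 mm², so w ≈ 1244.4 mm and w√2 ≈ 1759.9 mm → E0 = 1244 × 1760 mm.
E1: ⌊1760/2⌋ × 1244 = 880 × 1244 mm
E2: ⌊1244/2⌋ × 880 = 622 × 880 mm
E3: ⌊880/2⌋ × 622 = 440 × 622 mm

440 × 622 mm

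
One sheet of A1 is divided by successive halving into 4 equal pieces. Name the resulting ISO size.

4 = 2^2, so 2 halving steps.
A1 → A2 → … → A3 after 2 steps.

A3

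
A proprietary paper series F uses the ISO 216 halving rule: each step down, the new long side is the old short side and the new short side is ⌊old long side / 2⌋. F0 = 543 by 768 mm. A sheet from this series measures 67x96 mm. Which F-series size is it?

F6

F0: 543 × 768 mm
F1: 384 × 543 mm
F2: 271 × 384 mm
F3: 192 × 271 mm
F4: 135 × 192 mm
F5: 96 × 135 mm
F6: 67 × 96 mm
F7: 48 × 67 mm
→ matches F6.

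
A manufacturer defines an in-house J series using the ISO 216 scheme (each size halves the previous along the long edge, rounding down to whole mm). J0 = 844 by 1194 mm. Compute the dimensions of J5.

149 × 211 mm

J1: ⌊1194/2⌋ × 844 = 597 × 844 mm
J2: ⌊844/2⌋ × 597 = 422 × 597 mm
J3: ⌊597/2⌋ × 422 = 298 × 422 mm
J4: ⌊422/2⌋ × 298 = 211 × 298 mm
J5: ⌊298/2⌋ × 211 = 149 × 211 mm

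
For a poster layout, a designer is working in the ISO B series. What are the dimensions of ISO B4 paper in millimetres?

250 × 353 mm

B0 = 1000 × 1414 mm (B0 has a 1000 mm short side, aspect 1:√2).
B1: ⌊1414/2⌋ × 1000 = 707 × 1000 mm
B2: ⌊1000/2⌋ × 707 = 500 × 707 mm
B3: ⌊707/2⌋ × 500 = 353 × 500 mm
B4: ⌊500/2⌋ × 353 = 250 × 353 mm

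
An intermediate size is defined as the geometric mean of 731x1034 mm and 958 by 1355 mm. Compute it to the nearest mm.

Short side: √(731 · 958) = √700298 ≈ 836.8 → 837 mm
Long side: √(1034 · 1355) = √1401070 ≈ 1183.7 → 1184 mm

837 × 1184 mm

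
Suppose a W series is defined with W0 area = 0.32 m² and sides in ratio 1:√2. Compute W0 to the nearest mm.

Let the short side be w mm. Then w · w√2 = 0.32 m² = 320,000 mm².
w² = 320,000/√2, so w ≈ 475.7 mm; long side = w√2 ≈ 672.7 mm.

476 × 673 mm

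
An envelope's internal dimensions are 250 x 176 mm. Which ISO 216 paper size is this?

Aspect ratio 250/176 ≈ 1.420 — close to the ISO √2 ≈ 1.414.
In the B-series (B0 = 1000 × 1414 mm): B5 = 176 × 250 mm.

B5 (176 × 250 mm)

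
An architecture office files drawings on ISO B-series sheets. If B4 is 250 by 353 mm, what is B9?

B5: ⌊353/2⌋ × 250 = 176 × 250 mm
B6: ⌊250/2⌋ × 176 = 125 × 176 mm
B7: ⌊176/2⌋ × 125 = 88 × 125 mm
B8: ⌊125/2⌋ × 88 = 62 × 88 mm
B9: ⌊88/2⌋ × 62 = 44 × 62 mm

44 × 62 mm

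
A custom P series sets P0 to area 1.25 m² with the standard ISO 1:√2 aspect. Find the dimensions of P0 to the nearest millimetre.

940 × 1330 mm

Let the short side be w mm. Then w · w√2 = 1.25 m² = 1,250,000 mm².
w² = 1,250,000/√2, so w ≈ 940.2 mm; long side = w√2 ≈ 1329.6 mm.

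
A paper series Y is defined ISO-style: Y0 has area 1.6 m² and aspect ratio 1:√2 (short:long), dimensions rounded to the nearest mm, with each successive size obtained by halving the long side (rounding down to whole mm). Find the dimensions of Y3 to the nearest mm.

Let Y0's short side be w mm. w · w√2 = 1.6 m² = 1,600,000 mm², so w ≈ 1063.7 mm and w√2 ≈ 1504.2 mm → Y0 = 1064 × 1504 mm.
Y1: ⌊1504/2⌋ × 1064 = 752 × 1064 mm
Y2: ⌊1064/2⌋ × 752 = 532 × 752 mm
Y3: ⌊752/2⌋ × 532 = 376 × 532 mm

376 × 532 mm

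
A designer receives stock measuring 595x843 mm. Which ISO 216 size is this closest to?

Aspect ratio 843/595 ≈ 1.417 — close to the ISO √2 ≈ 1.414.
In the A-series (A0 area = 1 m²): A1 = 594 × 841 mm.
Off by 3 mm total — nearest standard size.

A1 (594 × 841 mm)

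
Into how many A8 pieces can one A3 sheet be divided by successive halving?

32

A3 = 297 × 420 mm; A8 = 52 × 74 mm.
Each halving step doubles the count; 5 steps from A3 to A8.
2^5 = 32.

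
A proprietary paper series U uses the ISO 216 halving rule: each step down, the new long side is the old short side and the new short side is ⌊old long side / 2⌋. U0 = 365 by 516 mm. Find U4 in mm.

U1: ⌊516/2⌋ × 365 = 258 × 365 mm
U2: ⌊365/2⌋ × 258 = 182 × 258 mm
U3: ⌊258/2⌋ × 182 = 129 × 182 mm
U4: ⌊182/2⌋ × 129 = 91 × 129 mm

91 × 129 mm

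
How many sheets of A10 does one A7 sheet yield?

Each ISO step halves the sheet: 1 × A7 → 2 × A8 → 4 × A9 → 8 × A10
From A7 to A10 is 3 halving steps: 2^3 = 8.

8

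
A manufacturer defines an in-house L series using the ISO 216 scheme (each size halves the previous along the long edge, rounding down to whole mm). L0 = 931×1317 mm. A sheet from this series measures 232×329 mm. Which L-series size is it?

L0: 931 × 1317 mm
L1: 658 × 931 mm
L2: 465 × 658 mm
L3: 329 × 465 mm
L4: 232 × 329 mm
L5: 164 × 232 mm
→ matches L4.

L4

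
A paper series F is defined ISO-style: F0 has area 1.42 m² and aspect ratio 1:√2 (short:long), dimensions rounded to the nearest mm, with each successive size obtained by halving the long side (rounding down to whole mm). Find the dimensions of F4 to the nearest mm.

Let F0's short side be w mm. w · w√2 = 1.42 m² = 1,420,000 mm², so w ≈ 1002.0 mm and w√2 ≈ 1417.1 mm → F0 = 1002 × 1417 mm.
F1: ⌊1417/2⌋ × 1002 = 708 × 1002 mm
F2: ⌊1002/2⌋ × 708 = 501 × 708 mm
F3: ⌊708/2⌋ × 501 = 354 × 501 mm
F4: ⌊501/2⌋ × 354 = 250 × 354 mm

250 × 354 mm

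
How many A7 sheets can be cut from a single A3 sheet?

16

Each ISO step halves the sheet: 1 × A3 → 2 × A4 → 4 × A5 → 8 × A6 → …
From A3 to A7 is 4 halving steps: 2^4 = 16.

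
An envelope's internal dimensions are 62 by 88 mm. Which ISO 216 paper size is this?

Aspect ratio 88/62 ≈ 1.419 — close to the ISO √2 ≈ 1.414.
In the B-series (B0 = 1000 × 1414 mm): B8 = 62 × 88 mm.

B8 (62 × 88 mm)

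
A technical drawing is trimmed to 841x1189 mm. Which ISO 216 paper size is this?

A0 (841 × 1189 mm)

Aspect ratio 1189/841 ≈ 1.414 — close to the ISO √2 ≈ 1.414.
In the A-series (A0 area = 1 m²): A0 = 841 × 1189 mm.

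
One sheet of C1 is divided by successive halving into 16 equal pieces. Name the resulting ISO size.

16 = 2^4, so 4 halving steps.
C1 → C2 → … → C5 after 4 steps.

C5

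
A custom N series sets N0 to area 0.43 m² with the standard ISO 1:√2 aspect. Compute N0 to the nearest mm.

Let the short side be w mm. Then w · w√2 = 0.43 m² = 430,000 mm².
w² = 430,000/√2, so w ≈ 551.4 mm; long side = w√2 ≈ 779.8 mm.

551 × 780 mm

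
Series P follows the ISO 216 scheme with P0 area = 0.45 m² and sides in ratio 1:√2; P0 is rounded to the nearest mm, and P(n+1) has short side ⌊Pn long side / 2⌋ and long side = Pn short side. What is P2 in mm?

282 × 399 mm

Let P0's short side be w mm. w · w√2 = 0.45 m² = 450,000 mm², so w ≈ 564.1 mm and w√2 ≈ 797.7 mm → P0 = 564 × 798 mm.
P1: ⌊798/2⌋ × 564 = 399 × 564 mm
P2: ⌊564/2⌋ × 399 = 282 × 399 mm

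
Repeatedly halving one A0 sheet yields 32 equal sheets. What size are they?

A5

32 = 2^5, so 5 halving steps.
A0 → A1 → … → A5 after 5 steps.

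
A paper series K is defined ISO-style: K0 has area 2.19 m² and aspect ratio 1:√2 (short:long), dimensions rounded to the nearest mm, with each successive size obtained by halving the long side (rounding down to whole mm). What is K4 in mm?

311 × 440 mm

Let K0's short side be w mm. w · w√2 = 2.19 m² = 2,190,000 mm², so w ≈ 1244.4 mm and w√2 ≈ 1759.9 mm → K0 = 1244 × 1760 mm.
K1: ⌊1760/2⌋ × 1244 = 880 × 1244 mm
K2: ⌊1244/2⌋ × 880 = 622 × 880 mm
K3: ⌊880/2⌋ × 622 = 440 × 622 mm
K4: ⌊622/2⌋ × 440 = 311 × 440 mm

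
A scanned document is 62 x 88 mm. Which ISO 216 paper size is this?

Aspect ratio 88/62 ≈ 1.419 — close to the ISO √2 ≈ 1.414.
In the B-series (B0 = 1000 × 1414 mm): B8 = 62 × 88 mm.

B8 (62 × 88 mm)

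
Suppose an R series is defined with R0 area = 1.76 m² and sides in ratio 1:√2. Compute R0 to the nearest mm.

1116 × 1578 mm

Let the short side be w mm. Then w · w√2 = 1.76 m² = 1,760,000 mm².
w² = 1,760,000/√2, so w ≈ 1115.6 mm; long side = w√2 ≈ 1577.7 mm.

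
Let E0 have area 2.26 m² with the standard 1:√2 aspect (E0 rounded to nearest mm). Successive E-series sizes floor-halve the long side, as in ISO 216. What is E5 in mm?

223 × 316 mm

Let E0's short side be w mm. w · w√2 = 2.26 m² = 2,260,000 mm², so w ≈ 1264.1 mm and w√2 ≈ 1787.8 mm → E0 = 1264 × 1788 mm.
E1: ⌊1788/2⌋ × 1264 = 894 × 1264 mm
E2: ⌊1264/2⌋ × 894 = 632 × 894 mm
E3: ⌊894/2⌋ × 632 = 447 × 632 mm
E4: ⌊632/2⌋ × 447 = 316 × 447 mm
E5: ⌊447/2⌋ × 316 = 223 × 316 mm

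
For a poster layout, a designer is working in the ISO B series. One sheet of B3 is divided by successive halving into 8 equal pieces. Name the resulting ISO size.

B6

8 = 2^3, so 3 halving steps.
B3 → B4 → … → B6 after 3 steps.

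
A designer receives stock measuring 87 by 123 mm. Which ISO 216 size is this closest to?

B7 (88 × 125 mm)

Aspect ratio 123/87 ≈ 1.414 — close to the ISO √2 ≈ 1.414.
In the B-series (B0 = 1000 × 1414 mm): B7 = 88 × 125 mm.
Off by 3 mm total — nearest standard size.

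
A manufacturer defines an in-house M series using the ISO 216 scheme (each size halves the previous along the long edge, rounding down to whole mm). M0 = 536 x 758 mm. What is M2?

268 × 379 mm

M1: ⌊758/2⌋ × 536 = 379 × 536 mm
M2: ⌊536/2⌋ × 379 = 268 × 379 mm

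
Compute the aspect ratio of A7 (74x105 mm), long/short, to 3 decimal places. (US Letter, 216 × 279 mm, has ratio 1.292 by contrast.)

1.419

105 / 74 = 1.419
ISO 216 targets √2 ≈ 1.414; the +0.005 deviation is from mm rounding.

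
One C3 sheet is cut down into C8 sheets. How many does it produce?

32

C3 = 324 × 458 mm; C8 = 57 × 81 mm.
Each halving step doubles the count; 5 steps from C3 to C8.
2^5 = 32.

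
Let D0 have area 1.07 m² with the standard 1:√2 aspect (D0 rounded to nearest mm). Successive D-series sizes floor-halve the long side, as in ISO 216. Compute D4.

217 × 307 mm

Let D0's short side be w mm. w · w√2 = 1.07 m² = 1,070,000 mm², so w ≈ 869.8 mm and w√2 ≈ 1230.1 mm → D0 = 870 × 1230 mm.
D1: ⌊1230/2⌋ × 870 = 615 × 870 mm
D2: ⌊870/2⌋ × 615 = 435 × 615 mm
D3: ⌊615/2⌋ × 435 = 307 × 435 mm
D4: ⌊435/2⌋ × 307 = 217 × 307 mm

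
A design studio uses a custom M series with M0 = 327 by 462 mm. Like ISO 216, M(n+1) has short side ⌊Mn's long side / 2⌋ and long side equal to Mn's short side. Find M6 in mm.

M1: ⌊462/2⌋ × 327 = 231 × 327 mm
M2: ⌊327/2⌋ × 231 = 163 × 231 mm
M3: ⌊231/2⌋ × 163 = 115 × 163 mm
M4: ⌊163/2⌋ × 115 = 81 × 115 mm
M5: ⌊115/2⌋ × 81 = 57 × 81 mm
M6: ⌊81/2⌋ × 57 = 40 × 57 mm

40 × 57 mm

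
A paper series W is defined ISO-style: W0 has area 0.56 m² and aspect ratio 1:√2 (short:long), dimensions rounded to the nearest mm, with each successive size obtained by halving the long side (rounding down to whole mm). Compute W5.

Let W0's short side be w mm. w · w√2 = 0.56 m² = 560,000 mm², so w ≈ 629.3 mm and w√2 ≈ 889.9 mm → W0 = 629 × 890 mm.
W1: ⌊890/2⌋ × 629 = 445 × 629 mm
W2: ⌊629/2⌋ × 445 = 314 × 445 mm
W3: ⌊445/2⌋ × 314 = 222 × 314 mm
W4: ⌊314/2⌋ × 222 = 157 × 222 mm
W5: ⌊222/2⌋ × 157 = 111 × 157 mm

111 × 157 mm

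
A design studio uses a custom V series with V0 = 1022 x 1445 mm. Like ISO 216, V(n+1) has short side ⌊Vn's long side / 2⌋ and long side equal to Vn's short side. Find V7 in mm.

V1 = 722 × 1022 mm (from V0 by 1 halving).
V2: ⌊1022/2⌋ × 722 = 511 × 722 mm
V3: ⌊722/2⌋ × 511 = 361 × 511 mm
V4: ⌊511/2⌋ × 361 = 255 × 361 mm
V5: ⌊361/2⌋ × 255 = 180 × 255 mm
V6: ⌊255/2⌋ × 180 = 127 × 180 mm
V7: ⌊180/2⌋ × 127 = 90 × 127 mm

90 × 127 mm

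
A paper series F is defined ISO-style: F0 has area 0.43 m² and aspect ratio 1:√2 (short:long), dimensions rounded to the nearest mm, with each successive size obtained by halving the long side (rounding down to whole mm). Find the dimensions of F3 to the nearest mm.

Let F0's short side be w mm. w · w√2 = 0.43 m² = 430,000 mm², so w ≈ 551.4 mm and w√2 ≈ 779.8 mm → F0 = 551 × 780 mm.
F1: ⌊780/2⌋ × 551 = 390 × 551 mm
F2: ⌊551/2⌋ × 390 = 275 × 390 mm
F3: ⌊390/2⌋ × 275 = 195 × 275 mm

195 × 275 mm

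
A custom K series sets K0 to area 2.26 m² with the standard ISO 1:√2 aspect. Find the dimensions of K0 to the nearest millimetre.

Let the short side be w mm. Then w · w√2 = 2.26 m² = 2,260,000 mm².
w² = 2,260,000/√2, so w ≈ 1264.1 mm; long side = w√2 ≈ 1787.8 mm.

1264 × 1788 mm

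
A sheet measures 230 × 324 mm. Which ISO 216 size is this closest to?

C4 (229 × 324 mm)

Aspect ratio 324/230 ≈ 1.409 — close to the ISO √2 ≈ 1.414.
In the C-series (envelope sizes, between A and B): C4 = 229 × 324 mm.
Off by 1 mm total — nearest standard size.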